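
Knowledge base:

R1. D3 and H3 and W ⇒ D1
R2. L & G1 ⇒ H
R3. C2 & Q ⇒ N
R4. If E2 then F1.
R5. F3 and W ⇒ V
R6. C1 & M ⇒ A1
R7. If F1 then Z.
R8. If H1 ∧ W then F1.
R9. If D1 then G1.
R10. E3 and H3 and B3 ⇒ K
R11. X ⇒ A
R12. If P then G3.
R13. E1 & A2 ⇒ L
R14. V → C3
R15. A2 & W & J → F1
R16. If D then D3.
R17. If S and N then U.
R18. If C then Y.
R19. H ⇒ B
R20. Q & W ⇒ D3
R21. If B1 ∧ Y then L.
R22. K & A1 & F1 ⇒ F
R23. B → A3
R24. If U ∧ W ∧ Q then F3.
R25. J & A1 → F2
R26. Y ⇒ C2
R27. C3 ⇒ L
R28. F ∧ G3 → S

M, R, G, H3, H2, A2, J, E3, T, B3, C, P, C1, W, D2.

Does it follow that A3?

No

Forward chaining from the given facts derives: A1, K, G3, F1, Y, F, F2, C2, S, Z.
The only rule concluding A3 is R23, which needs B; that is never established.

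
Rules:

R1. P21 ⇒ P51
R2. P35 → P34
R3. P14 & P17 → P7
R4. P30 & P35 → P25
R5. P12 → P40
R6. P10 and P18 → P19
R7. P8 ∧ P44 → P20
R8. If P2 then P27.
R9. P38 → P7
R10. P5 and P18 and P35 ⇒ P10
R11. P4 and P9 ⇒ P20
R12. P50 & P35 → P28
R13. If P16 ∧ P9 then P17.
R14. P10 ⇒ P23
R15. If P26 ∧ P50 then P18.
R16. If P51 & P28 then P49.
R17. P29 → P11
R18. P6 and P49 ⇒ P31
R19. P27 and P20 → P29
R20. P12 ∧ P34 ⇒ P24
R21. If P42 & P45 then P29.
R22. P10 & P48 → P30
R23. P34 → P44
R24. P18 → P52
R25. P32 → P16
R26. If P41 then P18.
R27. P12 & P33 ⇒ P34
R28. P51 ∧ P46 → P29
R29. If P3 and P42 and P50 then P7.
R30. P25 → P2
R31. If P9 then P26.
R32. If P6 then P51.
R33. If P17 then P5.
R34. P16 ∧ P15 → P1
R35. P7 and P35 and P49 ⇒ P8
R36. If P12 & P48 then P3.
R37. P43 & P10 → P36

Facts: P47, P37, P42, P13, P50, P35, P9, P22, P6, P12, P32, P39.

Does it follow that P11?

No

Forward chaining from the given facts derives: P34, P40, P28, P24, P44, P16, P26, P51, P17, P18, P49, P31, P52, P5, P10, P23, P19.
The only rule concluding P11 is R17, which needs P29; that is never established.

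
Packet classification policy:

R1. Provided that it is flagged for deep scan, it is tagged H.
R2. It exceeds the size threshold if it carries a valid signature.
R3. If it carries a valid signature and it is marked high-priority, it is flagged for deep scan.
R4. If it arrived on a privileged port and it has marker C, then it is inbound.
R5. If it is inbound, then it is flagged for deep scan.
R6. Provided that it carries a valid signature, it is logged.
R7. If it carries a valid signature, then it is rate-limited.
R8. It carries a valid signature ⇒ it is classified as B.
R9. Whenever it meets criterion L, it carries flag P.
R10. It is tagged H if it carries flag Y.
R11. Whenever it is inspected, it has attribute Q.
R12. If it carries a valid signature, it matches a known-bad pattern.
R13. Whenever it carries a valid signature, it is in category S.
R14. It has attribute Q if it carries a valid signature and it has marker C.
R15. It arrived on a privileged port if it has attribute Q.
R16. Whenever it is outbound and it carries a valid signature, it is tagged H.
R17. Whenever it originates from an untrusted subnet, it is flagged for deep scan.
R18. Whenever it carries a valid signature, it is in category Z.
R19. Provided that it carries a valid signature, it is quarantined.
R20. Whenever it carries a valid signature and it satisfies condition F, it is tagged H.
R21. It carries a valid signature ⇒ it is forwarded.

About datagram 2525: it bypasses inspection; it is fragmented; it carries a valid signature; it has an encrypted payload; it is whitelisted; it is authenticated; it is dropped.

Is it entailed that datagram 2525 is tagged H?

No

Forward chaining from the given facts derives: exceeds the size threshold, is logged, is rate-limited, is classified as B, matches a known-bad pattern, is in category S, is in category Z, is quarantined, is forwarded.
Rules concluding "it is tagged H": R1 needs "it is flagged for deep scan"; R10 needs "it carries flag Y"; R16 needs "it is outbound"; R20 needs "it satisfies condition F" — none of these are established.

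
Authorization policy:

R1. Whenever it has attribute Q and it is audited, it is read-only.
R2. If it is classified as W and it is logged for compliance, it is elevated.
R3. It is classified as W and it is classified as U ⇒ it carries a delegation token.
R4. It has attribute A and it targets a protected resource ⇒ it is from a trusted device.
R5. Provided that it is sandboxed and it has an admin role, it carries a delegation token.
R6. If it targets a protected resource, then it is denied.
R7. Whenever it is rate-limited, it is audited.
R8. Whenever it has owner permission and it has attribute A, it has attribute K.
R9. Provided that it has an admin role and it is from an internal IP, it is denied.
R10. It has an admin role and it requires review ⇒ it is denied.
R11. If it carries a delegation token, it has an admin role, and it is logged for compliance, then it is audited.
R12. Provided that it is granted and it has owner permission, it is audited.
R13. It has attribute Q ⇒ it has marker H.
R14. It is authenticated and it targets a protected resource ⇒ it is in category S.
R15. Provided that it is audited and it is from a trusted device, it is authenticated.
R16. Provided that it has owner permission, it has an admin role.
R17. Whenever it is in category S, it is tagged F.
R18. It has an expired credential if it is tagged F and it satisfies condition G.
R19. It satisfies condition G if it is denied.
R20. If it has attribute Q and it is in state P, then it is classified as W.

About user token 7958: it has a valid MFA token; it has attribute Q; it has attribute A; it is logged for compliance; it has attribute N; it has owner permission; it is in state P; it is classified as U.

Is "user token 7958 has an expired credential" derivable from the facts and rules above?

No

Forward chaining from the given facts derives: has attribute K, has marker H, has an admin role, is classified as W, is elevated, carries a delegation token, is audited, is read-only.
The only rule concluding "it has an expired credential" is R18, which needs "it is tagged F"; that is never established.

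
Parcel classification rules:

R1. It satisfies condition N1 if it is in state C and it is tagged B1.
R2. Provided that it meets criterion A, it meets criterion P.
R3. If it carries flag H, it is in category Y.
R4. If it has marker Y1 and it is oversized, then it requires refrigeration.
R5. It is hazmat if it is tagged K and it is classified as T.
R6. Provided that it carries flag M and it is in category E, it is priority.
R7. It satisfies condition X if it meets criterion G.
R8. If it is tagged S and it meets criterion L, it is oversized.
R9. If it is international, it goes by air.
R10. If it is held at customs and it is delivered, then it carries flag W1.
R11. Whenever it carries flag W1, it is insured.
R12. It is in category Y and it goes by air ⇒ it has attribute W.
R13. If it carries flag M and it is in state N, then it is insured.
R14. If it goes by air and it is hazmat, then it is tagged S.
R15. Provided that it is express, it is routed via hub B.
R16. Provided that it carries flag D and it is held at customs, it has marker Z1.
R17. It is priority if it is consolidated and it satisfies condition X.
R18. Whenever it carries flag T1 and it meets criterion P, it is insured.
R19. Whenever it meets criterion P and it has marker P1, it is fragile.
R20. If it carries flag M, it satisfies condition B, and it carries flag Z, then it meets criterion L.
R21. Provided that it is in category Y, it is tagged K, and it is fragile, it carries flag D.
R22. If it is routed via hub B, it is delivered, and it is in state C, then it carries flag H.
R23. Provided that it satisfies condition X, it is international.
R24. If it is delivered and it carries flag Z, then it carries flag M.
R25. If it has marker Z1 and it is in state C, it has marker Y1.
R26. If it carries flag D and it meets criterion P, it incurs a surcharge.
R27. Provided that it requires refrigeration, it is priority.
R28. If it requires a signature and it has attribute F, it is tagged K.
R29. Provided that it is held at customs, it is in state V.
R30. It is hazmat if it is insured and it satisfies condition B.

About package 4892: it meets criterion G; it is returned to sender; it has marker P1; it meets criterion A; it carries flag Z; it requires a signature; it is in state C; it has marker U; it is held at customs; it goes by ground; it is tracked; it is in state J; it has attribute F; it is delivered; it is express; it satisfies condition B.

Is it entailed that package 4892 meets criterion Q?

No

Forward chaining from the given facts derives: meets criterion P, satisfies condition X, carries flag W1, is insured, is routed via hub B, is fragile, carries flag H, is international, carries flag M, is tagged K, is in state V, is hazmat, is in category Y, goes by air, has attribute W, is tagged S, meets criterion L, carries flag D, incurs a surcharge, is oversized, has marker Z1, has marker Y1, requires refrigeration, is priority.
No rule has "it meets criterion Q" as its conclusion, and it is not among the given facts.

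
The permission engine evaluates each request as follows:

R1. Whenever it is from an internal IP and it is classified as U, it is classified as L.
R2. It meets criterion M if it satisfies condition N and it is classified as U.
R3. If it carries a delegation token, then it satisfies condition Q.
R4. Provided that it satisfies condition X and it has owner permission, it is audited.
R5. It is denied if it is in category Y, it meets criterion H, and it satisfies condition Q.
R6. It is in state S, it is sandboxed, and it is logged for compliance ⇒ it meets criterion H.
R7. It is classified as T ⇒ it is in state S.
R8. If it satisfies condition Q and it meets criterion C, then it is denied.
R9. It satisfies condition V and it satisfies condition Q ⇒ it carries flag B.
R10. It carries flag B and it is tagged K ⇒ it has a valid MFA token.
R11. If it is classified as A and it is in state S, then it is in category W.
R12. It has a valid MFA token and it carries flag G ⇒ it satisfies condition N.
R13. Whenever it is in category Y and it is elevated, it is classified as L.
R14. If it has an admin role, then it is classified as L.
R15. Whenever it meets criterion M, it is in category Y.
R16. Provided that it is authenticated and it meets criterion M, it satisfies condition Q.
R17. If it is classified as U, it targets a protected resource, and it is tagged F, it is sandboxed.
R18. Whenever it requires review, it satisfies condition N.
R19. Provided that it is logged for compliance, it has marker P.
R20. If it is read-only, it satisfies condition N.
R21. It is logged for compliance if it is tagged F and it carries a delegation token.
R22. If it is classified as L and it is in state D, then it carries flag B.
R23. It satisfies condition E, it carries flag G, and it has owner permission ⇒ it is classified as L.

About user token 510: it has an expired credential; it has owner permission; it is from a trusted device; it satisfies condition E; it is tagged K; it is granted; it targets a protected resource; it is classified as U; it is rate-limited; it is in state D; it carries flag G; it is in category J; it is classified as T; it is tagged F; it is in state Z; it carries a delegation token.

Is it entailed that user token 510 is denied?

Yes

By R3 (it carries a delegation token): it satisfies condition Q.
By R7 (it is classified as T): it is in state S.
By R17 (it is classified as U, it targets a protected resource, it is tagged F): it is sandboxed.
By R21 (it is tagged F, it carries a delegation token): it is logged for compliance.
By R23 (it satisfies condition E, it carries flag G, it has owner permission): it is classified as L.
By R6 (it is in state S, it is sandboxed, it is logged for compliance): it meets criterion H.
By R22 (it is classified as L, it is in state D): it carries flag B.
By R10 (it carries flag B, it is tagged K): it has a valid MFA token.
By R12 (it has a valid MFA token, it carries flag G): it satisfies condition N.
By R2 (it satisfies condition N, it is classified as U): it meets criterion M.
By R15 (it meets criterion M): it is in category Y.
By R5 (it is in category Y, it meets criterion H, it satisfies condition Q): it is denied.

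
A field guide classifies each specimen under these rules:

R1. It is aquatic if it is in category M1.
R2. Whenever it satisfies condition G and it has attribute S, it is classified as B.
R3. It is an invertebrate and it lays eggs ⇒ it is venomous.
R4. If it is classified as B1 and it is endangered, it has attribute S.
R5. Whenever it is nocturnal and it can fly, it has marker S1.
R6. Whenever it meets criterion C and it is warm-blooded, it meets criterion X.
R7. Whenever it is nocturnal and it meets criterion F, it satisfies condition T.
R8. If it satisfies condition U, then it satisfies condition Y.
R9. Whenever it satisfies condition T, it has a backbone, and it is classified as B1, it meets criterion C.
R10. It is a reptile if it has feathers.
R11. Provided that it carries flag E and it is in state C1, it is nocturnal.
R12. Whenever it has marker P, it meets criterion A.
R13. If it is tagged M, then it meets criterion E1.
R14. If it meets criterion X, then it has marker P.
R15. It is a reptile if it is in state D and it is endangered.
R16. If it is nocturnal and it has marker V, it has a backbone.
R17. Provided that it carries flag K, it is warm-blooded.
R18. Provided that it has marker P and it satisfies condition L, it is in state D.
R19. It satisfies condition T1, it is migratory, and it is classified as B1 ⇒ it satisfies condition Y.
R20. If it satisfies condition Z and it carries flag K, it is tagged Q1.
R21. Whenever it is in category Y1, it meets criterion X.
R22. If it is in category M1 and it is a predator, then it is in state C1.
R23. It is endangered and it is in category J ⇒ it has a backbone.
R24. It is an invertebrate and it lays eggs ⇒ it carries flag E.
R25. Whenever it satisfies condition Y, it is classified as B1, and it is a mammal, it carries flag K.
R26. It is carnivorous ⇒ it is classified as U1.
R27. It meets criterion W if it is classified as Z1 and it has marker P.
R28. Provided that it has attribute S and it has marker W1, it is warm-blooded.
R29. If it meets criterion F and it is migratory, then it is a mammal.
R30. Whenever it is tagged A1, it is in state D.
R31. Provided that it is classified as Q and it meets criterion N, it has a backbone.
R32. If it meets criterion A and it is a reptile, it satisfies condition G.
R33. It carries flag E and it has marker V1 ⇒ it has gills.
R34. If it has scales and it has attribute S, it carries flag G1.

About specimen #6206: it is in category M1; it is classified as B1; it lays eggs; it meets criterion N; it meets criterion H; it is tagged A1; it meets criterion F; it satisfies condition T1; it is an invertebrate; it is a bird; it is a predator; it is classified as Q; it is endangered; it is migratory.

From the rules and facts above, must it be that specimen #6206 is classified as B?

By R4 (it is classified as B1, it is endangered): it has attribute S.
By R19 (it satisfies condition T1, it is migratory, it is classified as B1): it satisfies condition Y.
By R22 (it is in category M1, it is a predator): it is in state C1.
By R24 (it is an invertebrate, it lays eggs): it carries flag E.
By R29 (it meets criterion F, it is migratory): it is a mammal.
By R30 (it is tagged A1): it is in state D.
By R31 (it is classified as Q, it meets criterion N): it has a backbone.
By R11 (it carries flag E, it is in state C1): it is nocturnal.
By R15 (it is in state D, it is endangered): it is a reptile.
By R25 (it satisfies condition Y, it is classified as B1, it is a mammal): it carries flag K.
By R7 (it is nocturnal, it meets criterion F): it satisfies condition T.
By R9 (it satisfies condition T, it has a backbone, it is classified as B1): it meets criterion C.
By R17 (it carries flag K): it is warm-blooded.
By R6 (it meets criterion C, it is warm-blooded): it meets criterion X.
By R14 (it meets criterion X): it has marker P.
By R12 (it has marker P): it meets criterion A.
By R32 (it meets criterion A, it is a reptile): it satisfies condition G.
By R2 (it satisfies condition G, it has attribute S): it is classified as B.

Yes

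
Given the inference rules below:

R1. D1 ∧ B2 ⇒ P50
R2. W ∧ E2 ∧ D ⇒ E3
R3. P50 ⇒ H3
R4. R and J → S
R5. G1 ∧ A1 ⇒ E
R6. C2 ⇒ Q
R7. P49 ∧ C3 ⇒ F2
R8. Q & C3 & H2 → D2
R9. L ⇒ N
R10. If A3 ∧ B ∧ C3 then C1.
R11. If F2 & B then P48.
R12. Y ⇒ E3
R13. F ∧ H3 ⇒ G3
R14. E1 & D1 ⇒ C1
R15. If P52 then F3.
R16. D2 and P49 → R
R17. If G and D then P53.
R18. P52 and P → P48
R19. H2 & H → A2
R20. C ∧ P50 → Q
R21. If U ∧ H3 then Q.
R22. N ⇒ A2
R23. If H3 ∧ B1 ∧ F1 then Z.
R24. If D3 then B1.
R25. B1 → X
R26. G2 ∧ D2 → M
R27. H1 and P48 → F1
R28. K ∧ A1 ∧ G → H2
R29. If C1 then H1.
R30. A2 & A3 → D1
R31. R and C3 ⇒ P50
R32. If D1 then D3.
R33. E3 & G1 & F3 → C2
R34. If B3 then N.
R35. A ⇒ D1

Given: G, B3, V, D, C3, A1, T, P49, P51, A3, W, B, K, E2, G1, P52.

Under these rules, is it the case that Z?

E3  (by R2: W, E2, D)
F2  (by R7: P49, C3)
C1  (by R10: A3, B, C3)
P48  (by R11: F2, B)
F3  (by R15: P52)
H2  (by R28: K, A1, G)
H1  (by R29: C1)
C2  (by R33: E3, G1, F3)
N  (by R34: B3)
Q  (by R6: C2)
D2  (by R8: Q, C3, H2)
R  (by R16: D2, P49)
A2  (by R22: N)
F1  (by R27: H1, P48)
D1  (by R30: A2, A3)
P50  (by R31: R, C3)
D3  (by R32: D1)
H3  (by R3: P50)
B1  (by R24: D3)
Z  (by R23: H3, B1, F1)

Yes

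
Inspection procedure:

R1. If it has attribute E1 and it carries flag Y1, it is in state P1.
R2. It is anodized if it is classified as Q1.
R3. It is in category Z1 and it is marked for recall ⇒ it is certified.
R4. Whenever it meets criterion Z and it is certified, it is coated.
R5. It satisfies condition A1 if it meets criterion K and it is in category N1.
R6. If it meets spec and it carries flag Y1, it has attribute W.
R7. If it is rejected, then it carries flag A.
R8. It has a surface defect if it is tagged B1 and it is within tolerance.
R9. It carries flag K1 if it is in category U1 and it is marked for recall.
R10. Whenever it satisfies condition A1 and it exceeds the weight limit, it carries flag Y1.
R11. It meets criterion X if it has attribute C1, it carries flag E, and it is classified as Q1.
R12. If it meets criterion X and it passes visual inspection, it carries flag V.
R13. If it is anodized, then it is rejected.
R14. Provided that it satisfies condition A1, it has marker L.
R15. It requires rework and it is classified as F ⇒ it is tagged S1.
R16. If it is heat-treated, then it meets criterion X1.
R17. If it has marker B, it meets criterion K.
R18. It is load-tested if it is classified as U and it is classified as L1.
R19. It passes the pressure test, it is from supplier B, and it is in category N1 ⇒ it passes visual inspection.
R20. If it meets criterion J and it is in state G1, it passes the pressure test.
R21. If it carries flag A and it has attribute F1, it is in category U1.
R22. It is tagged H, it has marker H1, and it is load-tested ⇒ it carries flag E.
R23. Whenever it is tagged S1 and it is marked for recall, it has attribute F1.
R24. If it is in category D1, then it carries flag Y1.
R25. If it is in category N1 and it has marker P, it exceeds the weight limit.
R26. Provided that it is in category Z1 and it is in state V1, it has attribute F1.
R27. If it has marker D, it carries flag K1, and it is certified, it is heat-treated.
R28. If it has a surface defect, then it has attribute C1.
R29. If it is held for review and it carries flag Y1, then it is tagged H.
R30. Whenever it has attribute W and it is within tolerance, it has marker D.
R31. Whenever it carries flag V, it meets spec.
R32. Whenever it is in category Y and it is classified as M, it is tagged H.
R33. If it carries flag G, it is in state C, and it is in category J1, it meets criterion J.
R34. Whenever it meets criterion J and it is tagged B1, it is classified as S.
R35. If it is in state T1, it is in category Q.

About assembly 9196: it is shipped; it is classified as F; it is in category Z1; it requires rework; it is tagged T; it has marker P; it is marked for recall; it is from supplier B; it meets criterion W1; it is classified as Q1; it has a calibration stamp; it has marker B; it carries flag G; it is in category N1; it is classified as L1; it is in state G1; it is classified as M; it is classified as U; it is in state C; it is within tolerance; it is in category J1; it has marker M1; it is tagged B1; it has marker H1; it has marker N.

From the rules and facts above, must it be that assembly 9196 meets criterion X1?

No

Forward chaining from the given facts derives: is anodized, is certified, has a surface defect, is rejected, is tagged S1, meets criterion K, is load-tested, has attribute F1, exceeds the weight limit, has attribute C1, meets criterion J, is classified as S, satisfies condition A1, carries flag A, carries flag Y1, has marker L, passes the pressure test, is in category U1, carries flag K1, passes visual inspection.
The only rule concluding "it meets criterion X1" is R16, which needs "it is heat-treated"; that is never established.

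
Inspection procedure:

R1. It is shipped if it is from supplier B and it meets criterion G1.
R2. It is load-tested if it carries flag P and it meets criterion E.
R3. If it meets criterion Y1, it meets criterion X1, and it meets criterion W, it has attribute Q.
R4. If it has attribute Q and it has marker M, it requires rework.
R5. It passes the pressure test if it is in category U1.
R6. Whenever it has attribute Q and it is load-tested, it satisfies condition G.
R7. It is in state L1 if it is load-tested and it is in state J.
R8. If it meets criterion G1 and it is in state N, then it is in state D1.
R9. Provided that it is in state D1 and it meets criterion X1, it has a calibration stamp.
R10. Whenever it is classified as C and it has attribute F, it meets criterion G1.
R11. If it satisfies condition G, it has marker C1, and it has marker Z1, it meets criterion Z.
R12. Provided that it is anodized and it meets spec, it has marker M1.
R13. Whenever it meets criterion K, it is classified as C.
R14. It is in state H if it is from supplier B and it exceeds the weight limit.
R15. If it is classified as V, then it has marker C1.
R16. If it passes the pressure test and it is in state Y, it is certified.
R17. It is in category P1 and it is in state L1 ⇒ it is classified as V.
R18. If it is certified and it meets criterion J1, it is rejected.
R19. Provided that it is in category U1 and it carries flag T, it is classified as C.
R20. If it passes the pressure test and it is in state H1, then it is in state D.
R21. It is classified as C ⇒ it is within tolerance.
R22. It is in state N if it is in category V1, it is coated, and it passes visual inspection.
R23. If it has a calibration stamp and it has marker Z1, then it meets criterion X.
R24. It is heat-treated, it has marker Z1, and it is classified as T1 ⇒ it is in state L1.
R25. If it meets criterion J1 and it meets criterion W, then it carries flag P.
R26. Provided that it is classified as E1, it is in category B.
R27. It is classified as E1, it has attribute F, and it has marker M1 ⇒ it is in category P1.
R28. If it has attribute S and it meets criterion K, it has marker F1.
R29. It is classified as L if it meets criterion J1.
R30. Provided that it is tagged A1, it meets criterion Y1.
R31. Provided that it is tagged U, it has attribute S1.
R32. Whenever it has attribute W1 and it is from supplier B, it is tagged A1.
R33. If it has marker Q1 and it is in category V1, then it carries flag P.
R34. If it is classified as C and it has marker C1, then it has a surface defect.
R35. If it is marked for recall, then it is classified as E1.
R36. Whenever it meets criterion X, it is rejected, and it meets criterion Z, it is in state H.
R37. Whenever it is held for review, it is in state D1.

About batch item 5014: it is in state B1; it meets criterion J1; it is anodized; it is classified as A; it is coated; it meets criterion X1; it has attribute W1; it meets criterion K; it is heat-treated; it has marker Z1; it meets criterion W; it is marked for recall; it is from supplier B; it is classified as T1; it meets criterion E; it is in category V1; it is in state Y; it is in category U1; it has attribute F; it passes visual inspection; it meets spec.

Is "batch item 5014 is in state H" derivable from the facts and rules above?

Yes

By R5 (it is in category U1): it passes the pressure test.
By R12 (it is anodized, it meets spec): it has marker M1.
By R13 (it meets criterion K): it is classified as C.
By R16 (it passes the pressure test, it is in state Y): it is certified.
By R18 (it is certified, it meets criterion J1): it is rejected.
By R22 (it is in category V1, it is coated, it passes visual inspection): it is in state N.
By R24 (it is heat-treated, it has marker Z1, it is classified as T1): it is in state L1.
By R25 (it meets criterion J1, it meets criterion W): it carries flag P.
By R32 (it has attribute W1, it is from supplier B): it is tagged A1.
By R35 (it is marked for recall): it is classified as E1.
By R2 (it carries flag P, it meets criterion E): it is load-tested.
By R10 (it is classified as C, it has attribute F): it meets criterion G1.
By R27 (it is classified as E1, it has attribute F, it has marker M1): it is in category P1.
By R30 (it is tagged A1): it meets criterion Y1.
By R3 (it meets criterion Y1, it meets criterion X1, it meets criterion W): it has attribute Q.
By R6 (it has attribute Q, it is load-tested): it satisfies condition G.
By R8 (it meets criterion G1, it is in state N): it is in state D1.
By R9 (it is in state D1, it meets criterion X1): it has a calibration stamp.
By R17 (it is in category P1, it is in state L1): it is classified as V.
By R23 (it has a calibration stamp, it has marker Z1): it meets criterion X.
By R15 (it is classified as V): it has marker C1.
By R11 (it satisfies condition G, it has marker C1, it has marker Z1): it meets criterion Z.
By R36 (it meets criterion X, it is rejected, it meets criterion Z): it is in state H.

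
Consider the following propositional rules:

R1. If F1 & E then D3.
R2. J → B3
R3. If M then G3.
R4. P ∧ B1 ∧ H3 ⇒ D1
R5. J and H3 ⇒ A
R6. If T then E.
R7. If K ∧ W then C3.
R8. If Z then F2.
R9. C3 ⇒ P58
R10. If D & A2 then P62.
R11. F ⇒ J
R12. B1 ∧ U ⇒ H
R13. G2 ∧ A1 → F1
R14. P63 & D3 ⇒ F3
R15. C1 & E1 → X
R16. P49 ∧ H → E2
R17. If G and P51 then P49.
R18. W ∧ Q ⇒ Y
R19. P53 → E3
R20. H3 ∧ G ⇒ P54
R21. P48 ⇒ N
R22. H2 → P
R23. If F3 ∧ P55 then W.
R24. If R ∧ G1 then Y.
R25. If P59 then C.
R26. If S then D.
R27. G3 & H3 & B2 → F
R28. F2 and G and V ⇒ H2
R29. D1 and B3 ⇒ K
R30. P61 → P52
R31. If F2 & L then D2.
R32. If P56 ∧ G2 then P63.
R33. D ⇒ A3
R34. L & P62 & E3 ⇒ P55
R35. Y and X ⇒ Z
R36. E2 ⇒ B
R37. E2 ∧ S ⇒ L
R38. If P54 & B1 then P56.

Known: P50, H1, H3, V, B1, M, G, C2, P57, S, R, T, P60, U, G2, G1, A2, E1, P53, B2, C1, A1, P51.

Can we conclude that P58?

G3  (by R3: M)
E  (by R6: T)
H  (by R12: B1, U)
F1  (by R13: G2, A1)
X  (by R15: C1, E1)
P49  (by R17: G, P51)
E3  (by R19: P53)
P54  (by R20: H3, G)
Y  (by R24: R, G1)
D  (by R26: S)
F  (by R27: G3, H3, B2)
Z  (by R35: Y, X)
P56  (by R38: P54, B1)
D3  (by R1: F1, E)
F2  (by R8: Z)
P62  (by R10: D, A2)
J  (by R11: F)
E2  (by R16: P49, H)
H2  (by R28: F2, G, V)
P63  (by R32: P56, G2)
L  (by R37: E2, S)
B3  (by R2: J)
F3  (by R14: P63, D3)
P  (by R22: H2)
P55  (by R34: L, P62, E3)
D1  (by R4: P, B1, H3)
W  (by R23: F3, P55)
K  (by R29: D1, B3)
C3  (by R7: K, W)
P58  (by R9: C3)

Yes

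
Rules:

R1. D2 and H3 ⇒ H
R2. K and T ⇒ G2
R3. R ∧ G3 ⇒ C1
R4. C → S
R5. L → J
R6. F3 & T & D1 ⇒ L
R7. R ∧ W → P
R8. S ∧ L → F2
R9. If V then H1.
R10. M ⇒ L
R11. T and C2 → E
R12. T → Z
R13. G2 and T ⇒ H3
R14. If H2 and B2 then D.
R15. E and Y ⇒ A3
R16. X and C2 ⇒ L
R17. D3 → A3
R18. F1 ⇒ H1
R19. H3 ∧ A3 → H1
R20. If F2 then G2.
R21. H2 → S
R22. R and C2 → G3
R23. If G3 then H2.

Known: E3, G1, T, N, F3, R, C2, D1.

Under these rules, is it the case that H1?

No

Forward chaining from the given facts derives: L, E, Z, G3, H2, C1, J, S, F2, G2, H3.
Rules concluding H1: R9 needs V; R18 needs F1; R19 needs A3 — none of these are established.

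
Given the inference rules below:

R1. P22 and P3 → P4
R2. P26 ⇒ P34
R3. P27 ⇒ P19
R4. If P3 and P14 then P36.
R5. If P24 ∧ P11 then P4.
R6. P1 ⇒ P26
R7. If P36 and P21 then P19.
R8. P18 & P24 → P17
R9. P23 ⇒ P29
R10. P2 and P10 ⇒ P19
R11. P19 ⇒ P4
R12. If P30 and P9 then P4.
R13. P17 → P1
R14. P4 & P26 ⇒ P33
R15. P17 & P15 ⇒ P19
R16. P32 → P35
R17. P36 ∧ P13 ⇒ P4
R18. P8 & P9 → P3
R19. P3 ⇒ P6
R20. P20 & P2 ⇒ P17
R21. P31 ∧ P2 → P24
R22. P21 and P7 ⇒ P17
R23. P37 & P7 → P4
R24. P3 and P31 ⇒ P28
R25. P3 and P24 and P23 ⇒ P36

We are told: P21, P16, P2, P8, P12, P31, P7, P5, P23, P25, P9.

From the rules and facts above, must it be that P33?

P3  (by R18: P8, P9)
P24  (by R21: P31, P2)
P17  (by R22: P21, P7)
P36  (by R25: P3, P24, P23)
P19  (by R7: P36, P21)
P4  (by R11: P19)
P1  (by R13: P17)
P26  (by R6: P1)
P33  (by R14: P4, P26)

Yes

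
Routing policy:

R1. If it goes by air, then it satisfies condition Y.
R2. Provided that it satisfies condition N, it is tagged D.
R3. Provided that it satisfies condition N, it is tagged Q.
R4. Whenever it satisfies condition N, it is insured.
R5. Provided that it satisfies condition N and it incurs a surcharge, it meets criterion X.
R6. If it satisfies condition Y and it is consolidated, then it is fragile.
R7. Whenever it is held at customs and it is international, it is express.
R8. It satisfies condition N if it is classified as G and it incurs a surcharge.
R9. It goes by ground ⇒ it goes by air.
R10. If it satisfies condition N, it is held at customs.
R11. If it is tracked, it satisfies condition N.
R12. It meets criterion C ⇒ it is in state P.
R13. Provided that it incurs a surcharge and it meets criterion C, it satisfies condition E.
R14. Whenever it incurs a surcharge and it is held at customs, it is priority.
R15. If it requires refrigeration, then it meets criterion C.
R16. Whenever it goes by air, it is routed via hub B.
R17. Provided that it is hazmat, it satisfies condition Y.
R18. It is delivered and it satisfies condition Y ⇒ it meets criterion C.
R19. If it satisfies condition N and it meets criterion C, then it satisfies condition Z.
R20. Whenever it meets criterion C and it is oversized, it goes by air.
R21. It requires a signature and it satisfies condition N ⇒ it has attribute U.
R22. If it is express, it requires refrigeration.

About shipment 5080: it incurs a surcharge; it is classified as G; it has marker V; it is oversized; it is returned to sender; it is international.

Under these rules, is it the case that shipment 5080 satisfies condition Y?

By R8 (it is classified as G, it incurs a surcharge): it satisfies condition N.
By R10 (it satisfies condition N): it is held at customs.
By R7 (it is held at customs, it is international): it is express.
By R22 (it is express): it requires refrigeration.
By R15 (it requires refrigeration): it meets criterion C.
By R20 (it meets criterion C, it is oversized): it goes by air.
By R1 (it goes by air): it satisfies condition Y.

Yes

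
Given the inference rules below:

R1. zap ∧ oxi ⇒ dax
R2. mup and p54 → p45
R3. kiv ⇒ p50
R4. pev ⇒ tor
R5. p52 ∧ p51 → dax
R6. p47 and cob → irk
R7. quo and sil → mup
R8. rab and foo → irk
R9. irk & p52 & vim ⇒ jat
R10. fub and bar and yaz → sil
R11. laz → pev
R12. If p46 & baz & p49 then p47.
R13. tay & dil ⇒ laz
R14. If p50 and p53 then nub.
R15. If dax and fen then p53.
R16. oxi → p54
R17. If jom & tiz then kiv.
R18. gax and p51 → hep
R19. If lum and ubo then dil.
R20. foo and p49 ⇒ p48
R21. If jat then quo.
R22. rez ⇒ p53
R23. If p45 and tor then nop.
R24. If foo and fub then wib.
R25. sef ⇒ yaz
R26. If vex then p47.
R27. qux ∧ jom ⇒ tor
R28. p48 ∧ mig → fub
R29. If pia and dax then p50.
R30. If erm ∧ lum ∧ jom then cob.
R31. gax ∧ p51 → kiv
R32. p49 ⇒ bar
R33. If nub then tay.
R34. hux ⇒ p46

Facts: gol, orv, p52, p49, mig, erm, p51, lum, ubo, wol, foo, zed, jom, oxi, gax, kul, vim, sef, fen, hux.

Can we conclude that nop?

No

Forward chaining from the given facts derives: dax, p53, p54, hep, dil, p48, yaz, fub, cob, kiv, bar, p46, p50, sil, nub, wib, tay, laz, pev, tor.
The only rule concluding nop is R23, which needs p45; that is never established.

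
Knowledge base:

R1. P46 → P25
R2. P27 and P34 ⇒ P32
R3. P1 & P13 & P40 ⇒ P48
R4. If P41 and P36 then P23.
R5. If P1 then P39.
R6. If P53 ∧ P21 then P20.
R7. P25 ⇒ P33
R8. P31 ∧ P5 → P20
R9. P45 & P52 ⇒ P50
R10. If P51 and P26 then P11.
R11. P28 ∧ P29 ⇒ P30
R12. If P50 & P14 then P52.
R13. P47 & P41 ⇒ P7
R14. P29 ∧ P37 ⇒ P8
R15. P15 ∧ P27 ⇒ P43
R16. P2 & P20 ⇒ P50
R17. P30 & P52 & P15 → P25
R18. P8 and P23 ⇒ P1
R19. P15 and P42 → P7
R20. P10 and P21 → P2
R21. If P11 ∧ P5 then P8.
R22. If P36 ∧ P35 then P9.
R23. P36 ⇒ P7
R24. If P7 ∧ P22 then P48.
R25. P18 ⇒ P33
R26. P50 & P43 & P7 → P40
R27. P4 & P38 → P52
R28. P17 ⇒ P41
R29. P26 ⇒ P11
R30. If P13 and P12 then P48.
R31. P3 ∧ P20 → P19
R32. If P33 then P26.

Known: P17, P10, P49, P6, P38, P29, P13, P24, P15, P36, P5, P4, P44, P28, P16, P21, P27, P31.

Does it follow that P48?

Yes

P20  (by R8: P31, P5)
P30  (by R11: P28, P29)
P43  (by R15: P15, P27)
P2  (by R20: P10, P21)
P7  (by R23: P36)
P52  (by R27: P4, P38)
P41  (by R28: P17)
P23  (by R4: P41, P36)
P50  (by R16: P2, P20)
P25  (by R17: P30, P52, P15)
P40  (by R26: P50, P43, P7)
P33  (by R7: P25)
P26  (by R32: P33)
P11  (by R29: P26)
P8  (by R21: P11, P5)
P1  (by R18: P8, P23)
P48  (by R3: P1, P13, P40)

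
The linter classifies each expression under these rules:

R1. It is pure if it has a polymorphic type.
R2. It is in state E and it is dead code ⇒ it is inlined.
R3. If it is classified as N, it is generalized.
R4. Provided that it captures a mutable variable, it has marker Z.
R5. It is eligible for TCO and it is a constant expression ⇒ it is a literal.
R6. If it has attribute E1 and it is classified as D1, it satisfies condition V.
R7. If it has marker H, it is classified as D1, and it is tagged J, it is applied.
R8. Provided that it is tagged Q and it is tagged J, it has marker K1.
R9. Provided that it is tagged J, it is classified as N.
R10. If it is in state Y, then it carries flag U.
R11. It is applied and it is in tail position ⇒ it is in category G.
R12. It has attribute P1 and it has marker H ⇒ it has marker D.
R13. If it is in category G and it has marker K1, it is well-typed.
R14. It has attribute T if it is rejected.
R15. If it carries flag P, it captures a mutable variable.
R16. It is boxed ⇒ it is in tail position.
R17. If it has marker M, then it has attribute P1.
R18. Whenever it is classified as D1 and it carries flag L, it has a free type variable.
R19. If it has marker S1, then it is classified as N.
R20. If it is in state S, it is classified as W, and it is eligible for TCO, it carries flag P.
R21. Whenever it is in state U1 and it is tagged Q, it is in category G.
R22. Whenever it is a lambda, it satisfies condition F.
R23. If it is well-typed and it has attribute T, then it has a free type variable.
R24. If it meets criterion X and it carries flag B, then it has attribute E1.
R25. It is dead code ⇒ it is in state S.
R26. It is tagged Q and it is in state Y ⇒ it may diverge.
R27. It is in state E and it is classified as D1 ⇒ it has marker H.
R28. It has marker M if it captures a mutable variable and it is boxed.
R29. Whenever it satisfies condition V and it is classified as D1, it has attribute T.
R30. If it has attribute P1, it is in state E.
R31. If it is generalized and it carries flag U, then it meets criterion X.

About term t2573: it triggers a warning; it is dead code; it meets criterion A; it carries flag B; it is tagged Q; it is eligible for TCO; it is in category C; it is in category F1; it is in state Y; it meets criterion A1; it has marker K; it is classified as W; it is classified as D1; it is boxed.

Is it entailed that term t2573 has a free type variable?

No

Forward chaining from the given facts derives: carries flag U, is in tail position, is in state S, may diverge, carries flag P, captures a mutable variable, has marker M, has marker Z, has attribute P1, is in state E, is inlined, has marker H, has marker D.
Rules concluding "it has a free type variable": R18 needs "it carries flag L"; R23 needs "it is well-typed" — none of these are established.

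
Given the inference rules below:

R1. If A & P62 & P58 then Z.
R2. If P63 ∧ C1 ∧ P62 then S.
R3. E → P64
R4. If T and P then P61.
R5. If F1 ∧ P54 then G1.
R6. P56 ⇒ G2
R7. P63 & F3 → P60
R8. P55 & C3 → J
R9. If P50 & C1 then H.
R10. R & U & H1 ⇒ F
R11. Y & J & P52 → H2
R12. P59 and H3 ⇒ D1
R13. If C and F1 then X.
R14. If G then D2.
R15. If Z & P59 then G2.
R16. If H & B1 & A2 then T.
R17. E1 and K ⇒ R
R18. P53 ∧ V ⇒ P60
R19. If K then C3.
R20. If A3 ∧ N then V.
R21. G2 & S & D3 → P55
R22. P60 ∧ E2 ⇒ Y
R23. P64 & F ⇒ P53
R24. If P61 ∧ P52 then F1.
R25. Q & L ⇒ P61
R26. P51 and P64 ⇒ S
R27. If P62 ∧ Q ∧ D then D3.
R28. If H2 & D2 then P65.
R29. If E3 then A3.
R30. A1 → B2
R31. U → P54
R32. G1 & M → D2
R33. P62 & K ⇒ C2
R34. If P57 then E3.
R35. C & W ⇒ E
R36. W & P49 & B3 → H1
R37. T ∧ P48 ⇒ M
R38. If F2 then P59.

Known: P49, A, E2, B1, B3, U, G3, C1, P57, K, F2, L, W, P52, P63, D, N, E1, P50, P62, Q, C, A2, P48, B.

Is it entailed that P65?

No

Forward chaining from the given facts derives: S, H, T, R, C3, P61, D3, P54, C2, E3, E, H1, M, P59, P64, F, P53, F1, A3, G1, X, V, D2, P60, Y.
The only rule concluding P65 is R28, which needs H2; that is never established.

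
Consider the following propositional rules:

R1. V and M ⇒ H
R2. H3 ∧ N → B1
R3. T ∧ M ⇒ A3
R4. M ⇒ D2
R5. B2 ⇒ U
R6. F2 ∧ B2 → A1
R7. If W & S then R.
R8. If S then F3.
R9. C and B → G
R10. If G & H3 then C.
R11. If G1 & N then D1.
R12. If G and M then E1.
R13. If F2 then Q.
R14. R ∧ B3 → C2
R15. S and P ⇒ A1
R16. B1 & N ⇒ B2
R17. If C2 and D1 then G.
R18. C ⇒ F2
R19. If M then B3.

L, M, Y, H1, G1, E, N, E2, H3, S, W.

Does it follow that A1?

B1  (by R2: H3, N)
R  (by R7: W, S)
D1  (by R11: G1, N)
B2  (by R16: B1, N)
B3  (by R19: M)
C2  (by R14: R, B3)
G  (by R17: C2, D1)
C  (by R10: G, H3)
F2  (by R18: C)
A1  (by R6: F2, B2)

Yes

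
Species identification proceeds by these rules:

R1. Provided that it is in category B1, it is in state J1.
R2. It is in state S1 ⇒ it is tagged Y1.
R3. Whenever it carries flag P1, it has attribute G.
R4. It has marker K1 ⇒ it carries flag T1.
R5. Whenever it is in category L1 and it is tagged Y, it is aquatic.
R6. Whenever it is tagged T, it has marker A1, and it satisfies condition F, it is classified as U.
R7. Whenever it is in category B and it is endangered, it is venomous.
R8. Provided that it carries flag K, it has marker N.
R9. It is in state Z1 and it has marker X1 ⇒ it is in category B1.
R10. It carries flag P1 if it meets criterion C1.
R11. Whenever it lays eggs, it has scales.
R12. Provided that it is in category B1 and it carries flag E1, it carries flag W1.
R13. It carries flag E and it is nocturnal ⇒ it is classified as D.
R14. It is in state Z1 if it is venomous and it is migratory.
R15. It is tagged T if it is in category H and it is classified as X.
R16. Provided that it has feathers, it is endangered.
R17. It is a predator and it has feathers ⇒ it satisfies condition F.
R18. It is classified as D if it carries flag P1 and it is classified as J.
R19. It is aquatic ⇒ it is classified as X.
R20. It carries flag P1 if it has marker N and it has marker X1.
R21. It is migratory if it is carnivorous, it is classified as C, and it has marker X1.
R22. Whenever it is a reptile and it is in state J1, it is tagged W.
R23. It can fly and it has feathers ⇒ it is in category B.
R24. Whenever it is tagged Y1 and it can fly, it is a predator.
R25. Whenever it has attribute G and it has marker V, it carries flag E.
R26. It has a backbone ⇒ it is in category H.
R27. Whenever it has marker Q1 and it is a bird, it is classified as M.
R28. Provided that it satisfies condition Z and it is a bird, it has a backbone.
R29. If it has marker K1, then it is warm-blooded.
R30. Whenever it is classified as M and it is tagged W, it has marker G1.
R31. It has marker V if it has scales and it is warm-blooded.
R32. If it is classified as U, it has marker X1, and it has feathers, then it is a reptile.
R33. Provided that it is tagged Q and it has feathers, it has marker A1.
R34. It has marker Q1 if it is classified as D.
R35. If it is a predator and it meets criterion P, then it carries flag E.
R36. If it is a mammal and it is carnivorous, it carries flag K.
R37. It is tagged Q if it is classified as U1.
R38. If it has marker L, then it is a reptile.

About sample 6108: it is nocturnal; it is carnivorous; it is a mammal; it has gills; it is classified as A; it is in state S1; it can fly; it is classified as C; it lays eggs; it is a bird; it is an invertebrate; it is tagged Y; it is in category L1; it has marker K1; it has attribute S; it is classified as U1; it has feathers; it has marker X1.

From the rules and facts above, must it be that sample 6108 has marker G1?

Forward chaining from the given facts derives: is tagged Y1, carries flag T1, is aquatic, has scales, is endangered, is classified as X, is migratory, is in category B, is a predator, is warm-blooded, has marker V, carries flag K, is tagged Q, is venomous, has marker N, is in state Z1, satisfies condition F, carries flag P1, has marker A1, has attribute G, is in category B1, carries flag E, is in state J1, is classified as D, has marker Q1, is classified as M.
The only rule concluding "it has marker G1" is R30, which needs "it is tagged W"; that is never established.

No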